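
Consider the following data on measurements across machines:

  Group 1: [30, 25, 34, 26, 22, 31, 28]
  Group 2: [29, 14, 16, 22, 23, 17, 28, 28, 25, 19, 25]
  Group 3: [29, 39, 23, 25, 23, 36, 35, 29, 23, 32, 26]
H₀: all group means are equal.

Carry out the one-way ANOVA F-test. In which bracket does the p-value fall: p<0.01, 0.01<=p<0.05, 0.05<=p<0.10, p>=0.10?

p-value bracket: 0.01<=p<0.05

Group means [28.00, 22.36, 29.09], grand mean 26.276
SSB = Σnᵢ(x̄ᵢ−x̄)² = 276.339; SSW = ΣΣ(x−x̄ᵢ)² = 697.455
MSB = 276.339/2 = 138.1693; MSW = 697.455/26 = 26.8252
F = MSB/MSW = 5.1507
df = (2, 26)
p-value (upper-tail) = 0.01305
→ bracket: 0.01<=p<0.05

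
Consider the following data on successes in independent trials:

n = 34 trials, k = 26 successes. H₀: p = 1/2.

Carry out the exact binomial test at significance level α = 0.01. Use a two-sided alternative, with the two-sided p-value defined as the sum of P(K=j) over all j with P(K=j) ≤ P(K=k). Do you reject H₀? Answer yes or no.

Exact binomial: n=34, k=26, p₀=1/2=0.5000
P(X=j) = C(n,j)·p₀^j·(1−p₀)^(n−j); p = Σ P(X=j) over j with P(X=j) ≤ P(X=26)
p-value (two-sided) = 0.00294
At α=0.01: p < α → reject H₀

reject H₀: yes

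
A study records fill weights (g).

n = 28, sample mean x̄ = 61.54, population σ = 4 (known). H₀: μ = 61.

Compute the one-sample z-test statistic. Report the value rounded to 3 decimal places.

test statistic = 0.714

SE = σ/√n = 4/√28 = 0.7559
z = (x̄−μ₀)/SE = (61.54−61)/0.7559 = 0.7144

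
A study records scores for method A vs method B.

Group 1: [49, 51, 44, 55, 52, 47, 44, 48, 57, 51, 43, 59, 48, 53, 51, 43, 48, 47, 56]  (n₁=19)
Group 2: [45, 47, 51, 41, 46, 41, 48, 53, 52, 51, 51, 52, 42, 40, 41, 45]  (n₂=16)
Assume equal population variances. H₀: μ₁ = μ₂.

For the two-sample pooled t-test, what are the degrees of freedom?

df = n₁ + n₂ − 2 = 19 + 16 − 2 = 33

degrees of freedom = 33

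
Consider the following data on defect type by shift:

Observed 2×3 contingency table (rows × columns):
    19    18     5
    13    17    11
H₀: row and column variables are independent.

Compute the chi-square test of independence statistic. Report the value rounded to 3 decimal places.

test statistic = 3.392

Row totals [42, 41], col totals [32, 35, 16], n=83
χ² = (19−16.19)²/16.19 + (18−17.71)²/17.71 + (5−8.10)²/8.10 + (13−15.81)²/15.81 + (17−17.29)²/17.29 + (11−7.90)²/7.90 = 3.3920
df = 2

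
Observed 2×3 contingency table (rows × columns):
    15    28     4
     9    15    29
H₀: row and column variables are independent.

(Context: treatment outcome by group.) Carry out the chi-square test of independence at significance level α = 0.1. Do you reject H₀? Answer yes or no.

Row totals [47, 53], col totals [24, 43, 33], n=100
χ² = (15−11.28)²/11.28 + (28−20.21)²/20.21 + (4−15.51)²/15.51 + (9−12.72)²/12.72 + (15−22.79)²/22.79 + (29−17.49)²/17.49 = 24.0964
df = 2
p-value (upper-tail) = 0.00001
At α=0.1: p < α → reject H₀

reject H₀: yes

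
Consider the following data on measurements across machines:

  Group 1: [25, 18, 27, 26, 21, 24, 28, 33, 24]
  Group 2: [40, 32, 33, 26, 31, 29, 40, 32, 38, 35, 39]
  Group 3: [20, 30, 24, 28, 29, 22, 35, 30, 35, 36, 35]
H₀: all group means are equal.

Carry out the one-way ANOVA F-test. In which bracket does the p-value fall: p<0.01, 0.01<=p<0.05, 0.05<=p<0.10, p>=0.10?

Group means [25.11, 34.09, 29.45], grand mean 29.839
SSB = Σnᵢ(x̄ᵢ−x̄)² = 401.668; SSW = ΣΣ(x−x̄ᵢ)² = 678.525
MSB = 401.668/2 = 200.8341; MSW = 678.525/28 = 24.2330
F = MSB/MSW = 8.2876
df = (2, 28)
p-value (upper-tail) = 0.00149
→ bracket: p<0.01

p-value bracket: p<0.01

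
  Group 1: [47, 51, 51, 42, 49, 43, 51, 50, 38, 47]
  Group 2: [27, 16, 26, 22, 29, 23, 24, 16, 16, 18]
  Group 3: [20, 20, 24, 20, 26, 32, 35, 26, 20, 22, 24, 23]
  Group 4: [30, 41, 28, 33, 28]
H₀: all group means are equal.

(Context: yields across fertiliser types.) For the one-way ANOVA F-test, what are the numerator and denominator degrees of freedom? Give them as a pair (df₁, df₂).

degrees of freedom = [3, 33]

k = 4 groups, N = 37 total
df = (k−1, N−k) = (4−1, 37−4) = (3, 33)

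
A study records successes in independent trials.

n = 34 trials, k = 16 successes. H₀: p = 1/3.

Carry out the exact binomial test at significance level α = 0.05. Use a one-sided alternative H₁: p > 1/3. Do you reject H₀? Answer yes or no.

reject H₀: no

Exact binomial: n=34, k=16, p₀=1/3=0.3333
P(X≥16) from Σ C(n,i)·p₀^i·(1−p₀)^(n−i)
p-value (one-sided, H₁ greater) = 0.06729
At α=0.05: p ≥ α → fail to reject H₀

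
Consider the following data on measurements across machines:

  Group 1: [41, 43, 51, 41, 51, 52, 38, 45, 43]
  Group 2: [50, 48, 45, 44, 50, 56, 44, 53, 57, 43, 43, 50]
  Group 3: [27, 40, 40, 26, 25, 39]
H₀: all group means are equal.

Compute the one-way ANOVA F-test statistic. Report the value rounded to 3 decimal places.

Group means [45.00, 48.58, 32.83], grand mean 43.889
SSB = Σnᵢ(x̄ᵢ−x̄)² = 1008.917; SSW = ΣΣ(x−x̄ᵢ)² = 761.750
MSB = 1008.917/2 = 504.4583; MSW = 761.750/24 = 31.7396
F = MSB/MSW = 15.8937
df = (2, 24)

test statistic = 15.894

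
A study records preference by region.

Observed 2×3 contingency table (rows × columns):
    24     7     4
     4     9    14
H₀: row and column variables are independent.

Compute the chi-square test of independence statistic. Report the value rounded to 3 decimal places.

test statistic = 19.382

Row totals [35, 27], col totals [28, 16, 18], n=62
χ² = (24−15.81)²/15.81 + (7−9.03)²/9.03 + (4−10.16)²/10.16 + (4−12.19)²/12.19 + (9−6.97)²/6.97 + (14−7.84)²/7.84 = 19.3817
df = 2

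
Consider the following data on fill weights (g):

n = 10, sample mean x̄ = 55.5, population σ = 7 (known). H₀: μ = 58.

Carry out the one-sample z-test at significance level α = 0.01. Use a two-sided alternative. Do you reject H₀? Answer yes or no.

SE = σ/√n = 7/√10 = 2.2136
z = (x̄−μ₀)/SE = (55.5−58)/2.2136 = -1.1294
p-value (two-sided) = 0.25874
At α=0.01: p ≥ α → fail to reject H₀

reject H₀: no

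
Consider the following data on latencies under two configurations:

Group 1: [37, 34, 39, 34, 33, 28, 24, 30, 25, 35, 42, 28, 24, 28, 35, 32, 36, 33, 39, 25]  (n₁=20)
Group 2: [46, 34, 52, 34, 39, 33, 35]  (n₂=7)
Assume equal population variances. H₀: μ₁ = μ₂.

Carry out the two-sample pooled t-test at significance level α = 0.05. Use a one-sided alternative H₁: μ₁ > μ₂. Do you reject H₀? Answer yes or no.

reject H₀: no

x̄₁=32.050, s₁=5.356, n₁=20
x̄₂=39.000, s₂=7.303, n₂=7
s_p² = [19·5.356² + 6·7.303²]/25 = 34.5980
SE = √(s_p²·(1/20+1/7)) = 2.5831
t = (32.050−39.000)/2.5831 = -2.6906
df = 25
p-value (one-sided, H₁ greater) = 0.99374
At α=0.05: p ≥ α → fail to reject H₀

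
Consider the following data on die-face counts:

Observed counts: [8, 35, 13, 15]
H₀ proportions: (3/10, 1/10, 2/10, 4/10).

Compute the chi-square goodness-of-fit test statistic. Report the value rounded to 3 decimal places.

test statistic = 124.364

n = 71; E_i = n·p_i = [21.30, 7.10, 14.20, 28.40]
χ² = (8−21.30)²/21.30 + (35−7.10)²/7.10 + (13−14.20)²/14.20 + (15−28.40)²/28.40 = 124.3638
df = 3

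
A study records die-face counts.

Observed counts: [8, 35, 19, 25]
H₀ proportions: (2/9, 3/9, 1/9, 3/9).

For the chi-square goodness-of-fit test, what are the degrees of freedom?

degrees of freedom = 3

df = k − 1 = 4 − 1 = 3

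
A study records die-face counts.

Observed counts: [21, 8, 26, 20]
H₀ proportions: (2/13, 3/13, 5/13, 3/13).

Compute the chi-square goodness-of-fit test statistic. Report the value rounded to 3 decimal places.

test statistic = 13.464

n = 75; E_i = n·p_i = [11.54, 17.31, 28.85, 17.31]
χ² = (21−11.54)²/11.54 + (8−17.31)²/17.31 + (26−28.85)²/28.85 + (20−17.31)²/17.31 = 13.4636
df = 3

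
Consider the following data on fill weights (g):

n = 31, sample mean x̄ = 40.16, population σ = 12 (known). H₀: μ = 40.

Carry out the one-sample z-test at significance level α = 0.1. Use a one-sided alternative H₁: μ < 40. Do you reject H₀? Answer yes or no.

SE = σ/√n = 12/√31 = 2.1553
z = (x̄−μ₀)/SE = (40.16−40)/2.1553 = 0.0742
p-value (one-sided, H₁ less) = 0.52959
At α=0.1: p ≥ α → fail to reject H₀

reject H₀: no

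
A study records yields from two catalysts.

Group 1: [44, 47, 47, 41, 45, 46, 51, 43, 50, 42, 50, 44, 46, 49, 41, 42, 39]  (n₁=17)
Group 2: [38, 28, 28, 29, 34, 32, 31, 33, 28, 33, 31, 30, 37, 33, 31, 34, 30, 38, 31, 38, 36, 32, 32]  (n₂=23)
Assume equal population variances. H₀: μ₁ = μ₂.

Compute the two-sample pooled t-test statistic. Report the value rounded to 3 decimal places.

test statistic = 11.782

x̄₁=45.118, s₁=3.569, n₁=17
x̄₂=32.478, s₂=3.189, n₂=23
s_p² = [16·3.569² + 22·3.189²]/38 = 11.2501
SE = √(s_p²·(1/17+1/23)) = 1.0728
t = (45.118−32.478)/1.0728 = 11.7817
df = 38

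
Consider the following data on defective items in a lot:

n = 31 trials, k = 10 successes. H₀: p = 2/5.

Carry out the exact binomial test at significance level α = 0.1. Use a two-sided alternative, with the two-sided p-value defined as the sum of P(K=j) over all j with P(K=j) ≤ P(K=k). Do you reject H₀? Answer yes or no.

Exact binomial: n=31, k=10, p₀=2/5=0.4000
P(X=j) = C(n,j)·p₀^j·(1−p₀)^(n−j); p = Σ P(X=j) over j with P(X=j) ≤ P(X=10)
p-value (two-sided) = 0.46482
At α=0.1: p ≥ α → fail to reject H₀

reject H₀: no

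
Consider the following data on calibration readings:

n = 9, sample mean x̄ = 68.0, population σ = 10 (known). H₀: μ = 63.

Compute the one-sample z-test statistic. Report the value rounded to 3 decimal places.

test statistic = 1.500

SE = σ/√n = 10/√9 = 3.3333
z = (x̄−μ₀)/SE = (68.0−63)/3.3333 = 1.5000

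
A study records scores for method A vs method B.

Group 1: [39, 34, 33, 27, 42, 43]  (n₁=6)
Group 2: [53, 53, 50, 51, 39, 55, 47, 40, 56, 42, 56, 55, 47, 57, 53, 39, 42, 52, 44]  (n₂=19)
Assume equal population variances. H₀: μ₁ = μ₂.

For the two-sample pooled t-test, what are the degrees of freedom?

degrees of freedom = 23

df = n₁ + n₂ − 2 = 6 + 19 − 2 = 23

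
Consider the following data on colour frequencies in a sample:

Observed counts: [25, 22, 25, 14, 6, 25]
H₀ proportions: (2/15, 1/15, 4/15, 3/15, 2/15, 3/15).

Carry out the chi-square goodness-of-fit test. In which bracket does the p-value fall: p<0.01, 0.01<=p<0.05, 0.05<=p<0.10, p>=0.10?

n = 117; E_i = n·p_i = [15.60, 7.80, 31.20, 23.40, 15.60, 23.40]
χ² = (25−15.60)²/15.60 + (22−7.80)²/7.80 + (25−31.20)²/31.20 + (14−23.40)²/23.40 + (6−15.60)²/15.60 + (25−23.40)²/23.40 = 42.5406
df = 5
p-value (upper-tail) = 0.00000
→ bracket: p<0.01

p-value bracket: p<0.01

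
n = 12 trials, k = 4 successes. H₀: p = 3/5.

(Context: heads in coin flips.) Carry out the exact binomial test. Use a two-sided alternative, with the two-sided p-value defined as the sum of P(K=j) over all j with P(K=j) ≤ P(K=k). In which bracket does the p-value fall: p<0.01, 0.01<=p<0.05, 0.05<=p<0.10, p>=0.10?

Exact binomial: n=12, k=4, p₀=3/5=0.6000
P(X=j) = C(n,j)·p₀^j·(1−p₀)^(n−j); p = Σ P(X=j) over j with P(X=j) ≤ P(X=4)
p-value (two-sided) = 0.07690
→ bracket: 0.05<=p<0.10

p-value bracket: 0.05<=p<0.10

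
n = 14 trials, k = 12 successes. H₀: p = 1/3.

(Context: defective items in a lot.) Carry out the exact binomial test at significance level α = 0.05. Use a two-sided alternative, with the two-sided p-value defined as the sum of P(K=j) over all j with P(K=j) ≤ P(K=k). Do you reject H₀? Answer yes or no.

Exact binomial: n=14, k=12, p₀=1/3=0.3333
P(X=j) = C(n,j)·p₀^j·(1−p₀)^(n−j); p = Σ P(X=j) over j with P(X=j) ≤ P(X=12)
p-value (two-sided) = 0.00008
At α=0.05: p < α → reject H₀

reject H₀: yes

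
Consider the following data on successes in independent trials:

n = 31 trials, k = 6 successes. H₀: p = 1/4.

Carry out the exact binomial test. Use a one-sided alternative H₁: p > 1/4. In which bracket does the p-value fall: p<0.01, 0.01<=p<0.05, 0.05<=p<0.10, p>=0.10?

p-value bracket: p>=0.10

Exact binomial: n=31, k=6, p₀=1/4=0.2500
P(X≥6) from Σ C(n,i)·p₀^i·(1−p₀)^(n−i)
p-value (one-sided, H₁ greater) = 0.82358
→ bracket: p>=0.10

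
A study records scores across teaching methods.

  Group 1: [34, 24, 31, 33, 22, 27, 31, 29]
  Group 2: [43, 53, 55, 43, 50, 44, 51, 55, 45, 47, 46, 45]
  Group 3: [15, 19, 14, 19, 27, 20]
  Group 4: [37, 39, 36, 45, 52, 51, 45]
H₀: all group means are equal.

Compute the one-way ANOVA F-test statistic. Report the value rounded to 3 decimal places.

Group means [28.88, 48.08, 19.00, 43.57], grand mean 37.182
SSB = Σnᵢ(x̄ᵢ−x̄)² = 4247.403; SSW = ΣΣ(x−x̄ᵢ)² = 709.506
MSB = 4247.403/3 = 1415.8010; MSW = 709.506/29 = 24.4657
F = MSB/MSW = 57.8688
df = (3, 29)

test statistic = 57.869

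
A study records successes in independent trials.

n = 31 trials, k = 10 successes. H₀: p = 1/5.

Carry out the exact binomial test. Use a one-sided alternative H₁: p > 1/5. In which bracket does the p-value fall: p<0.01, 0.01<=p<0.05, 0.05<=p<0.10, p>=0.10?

p-value bracket: 0.05<=p<0.10

Exact binomial: n=31, k=10, p₀=1/5=0.2000
P(X≥10) from Σ C(n,i)·p₀^i·(1−p₀)^(n−i)
p-value (one-sided, H₁ greater) = 0.07460
→ bracket: 0.05<=p<0.10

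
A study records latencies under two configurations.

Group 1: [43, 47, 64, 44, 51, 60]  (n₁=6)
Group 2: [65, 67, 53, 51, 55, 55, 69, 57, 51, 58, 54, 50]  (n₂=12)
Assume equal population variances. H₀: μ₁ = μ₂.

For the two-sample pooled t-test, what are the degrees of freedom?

df = n₁ + n₂ − 2 = 6 + 12 − 2 = 16

degrees of freedom = 16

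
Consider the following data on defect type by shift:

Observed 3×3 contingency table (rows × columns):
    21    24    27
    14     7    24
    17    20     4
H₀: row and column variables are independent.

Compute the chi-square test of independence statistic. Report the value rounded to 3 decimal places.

test statistic = 20.623

Row totals [72, 45, 41], col totals [52, 51, 55], n=158
χ² = (21−23.70)²/23.70 + (24−23.24)²/23.24 + (27−25.06)²/25.06 + (14−14.81)²/14.81 + (7−14.53)²/14.53 + (24−15.66)²/15.66 + (17−13.49)²/13.49 + (20−13.23)²/13.23 + (4−14.27)²/14.27 = 20.6231
df = 4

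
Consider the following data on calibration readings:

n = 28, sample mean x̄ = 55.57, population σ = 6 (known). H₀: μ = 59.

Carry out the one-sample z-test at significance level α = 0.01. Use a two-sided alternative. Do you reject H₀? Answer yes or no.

reject H₀: yes

SE = σ/√n = 6/√28 = 1.1339
z = (x̄−μ₀)/SE = (55.57−59)/1.1339 = -3.0250
p-value (two-sided) = 0.00249
At α=0.01: p < α → reject H₀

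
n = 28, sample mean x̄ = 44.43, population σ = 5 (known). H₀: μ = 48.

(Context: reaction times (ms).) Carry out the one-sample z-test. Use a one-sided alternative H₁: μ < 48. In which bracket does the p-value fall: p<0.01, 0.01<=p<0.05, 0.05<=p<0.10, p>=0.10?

p-value bracket: p<0.01

SE = σ/√n = 5/√28 = 0.9449
z = (x̄−μ₀)/SE = (44.43−48)/0.9449 = -3.7781
p-value (one-sided, H₁ less) = 0.00008
→ bracket: p<0.01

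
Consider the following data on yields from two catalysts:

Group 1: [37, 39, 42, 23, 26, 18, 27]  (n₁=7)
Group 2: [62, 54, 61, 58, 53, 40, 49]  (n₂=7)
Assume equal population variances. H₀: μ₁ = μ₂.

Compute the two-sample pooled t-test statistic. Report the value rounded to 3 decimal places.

test statistic = -5.264

x̄₁=30.286, s₁=9.050, n₁=7
x̄₂=53.857, s₂=7.647, n₂=7
s_p² = [6·9.050² + 6·7.647²]/12 = 70.1905
SE = √(s_p²·(1/7+1/7)) = 4.4782
t = (30.286−53.857)/4.4782 = -5.2636
df = 12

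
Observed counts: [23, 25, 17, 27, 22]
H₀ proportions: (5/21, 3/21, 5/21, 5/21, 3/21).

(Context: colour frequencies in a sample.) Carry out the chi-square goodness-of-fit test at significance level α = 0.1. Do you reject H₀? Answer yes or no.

n = 114; E_i = n·p_i = [27.14, 16.29, 27.14, 27.14, 16.29]
χ² = (23−27.14)²/27.14 + (25−16.29)²/16.29 + (17−27.14)²/27.14 + (27−27.14)²/27.14 + (22−16.29)²/16.29 = 11.0912
df = 4
p-value (upper-tail) = 0.02556
At α=0.1: p < α → reject H₀

reject H₀: yes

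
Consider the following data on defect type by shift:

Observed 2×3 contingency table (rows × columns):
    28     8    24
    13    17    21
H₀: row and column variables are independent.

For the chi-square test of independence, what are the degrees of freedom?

degrees of freedom = 2

df = (r−1)(c−1) = (2−1)·(3−1) = 2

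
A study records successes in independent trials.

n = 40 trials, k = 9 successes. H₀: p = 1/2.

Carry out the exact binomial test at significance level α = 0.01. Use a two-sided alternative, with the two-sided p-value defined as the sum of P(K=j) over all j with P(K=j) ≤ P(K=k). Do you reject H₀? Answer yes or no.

reject H₀: yes

Exact binomial: n=40, k=9, p₀=1/2=0.5000
P(X=j) = C(n,j)·p₀^j·(1−p₀)^(n−j); p = Σ P(X=j) over j with P(X=j) ≤ P(X=9)
p-value (two-sided) = 0.00068
At α=0.01: p < α → reject H₀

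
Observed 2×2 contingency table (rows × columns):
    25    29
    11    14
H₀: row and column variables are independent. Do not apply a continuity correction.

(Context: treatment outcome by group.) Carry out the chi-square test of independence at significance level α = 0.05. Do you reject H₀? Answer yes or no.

reject H₀: no

Row totals [54, 25], col totals [36, 43], n=79
χ² = (25−24.61)²/24.61 + (29−29.39)²/29.39 + (11−11.39)²/11.39 + (14−13.61)²/13.61 = 0.0363
df = 1
p-value (upper-tail) = 0.84884
At α=0.05: p ≥ α → fail to reject H₀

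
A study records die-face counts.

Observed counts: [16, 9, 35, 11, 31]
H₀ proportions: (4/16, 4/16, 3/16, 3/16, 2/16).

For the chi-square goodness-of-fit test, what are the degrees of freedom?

degrees of freedom = 4

df = k − 1 = 5 − 1 = 4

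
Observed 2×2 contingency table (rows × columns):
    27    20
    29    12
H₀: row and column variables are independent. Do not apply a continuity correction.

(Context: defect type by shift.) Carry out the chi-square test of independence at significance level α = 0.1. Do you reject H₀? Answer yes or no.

Row totals [47, 41], col totals [56, 32], n=88
χ² = (27−29.91)²/29.91 + (20−17.09)²/17.09 + (29−26.09)²/26.09 + (12−14.91)²/14.91 = 1.6701
df = 1
p-value (upper-tail) = 0.19624
At α=0.1: p ≥ α → fail to reject H₀

reject H₀: no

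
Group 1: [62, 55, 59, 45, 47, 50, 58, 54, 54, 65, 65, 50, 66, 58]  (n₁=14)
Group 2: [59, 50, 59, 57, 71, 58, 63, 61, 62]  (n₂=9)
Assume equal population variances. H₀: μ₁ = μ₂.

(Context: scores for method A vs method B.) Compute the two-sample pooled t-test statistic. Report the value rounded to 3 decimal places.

test statistic = -1.369

x̄₁=56.286, s₁=6.776, n₁=14
x̄₂=60.000, s₂=5.590, n₂=9
s_p² = [13·6.776² + 8·5.590²]/21 = 40.3265
SE = √(s_p²·(1/14+1/9)) = 2.7132
t = (56.286−60.000)/2.7132 = -1.3690
df = 21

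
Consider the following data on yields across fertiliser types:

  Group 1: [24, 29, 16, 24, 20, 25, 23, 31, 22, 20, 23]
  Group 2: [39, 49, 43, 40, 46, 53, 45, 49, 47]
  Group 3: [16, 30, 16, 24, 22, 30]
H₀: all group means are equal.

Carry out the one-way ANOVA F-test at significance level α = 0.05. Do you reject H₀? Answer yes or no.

Group means [23.36, 45.67, 23.00], grand mean 31.000
SSB = Σnᵢ(x̄ᵢ−x̄)² = 2961.455; SSW = ΣΣ(x−x̄ᵢ)² = 532.545
MSB = 2961.455/2 = 1480.7273; MSW = 532.545/23 = 23.1542
F = MSB/MSW = 63.9508
df = (2, 23)
p-value (upper-tail) = 0.00000
At α=0.05: p < α → reject H₀

reject H₀: yes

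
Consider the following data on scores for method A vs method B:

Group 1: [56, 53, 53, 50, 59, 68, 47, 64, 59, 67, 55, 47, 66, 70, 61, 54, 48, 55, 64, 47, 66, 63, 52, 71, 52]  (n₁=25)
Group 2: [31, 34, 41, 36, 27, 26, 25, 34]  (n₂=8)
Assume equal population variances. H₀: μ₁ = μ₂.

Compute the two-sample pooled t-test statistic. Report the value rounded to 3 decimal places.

x̄₁=57.880, s₁=7.683, n₁=25
x̄₂=31.750, s₂=5.548, n₂=8
s_p² = [24·7.683² + 7·5.548²]/31 = 52.6497
SE = √(s_p²·(1/25+1/8)) = 2.9474
t = (57.880−31.750)/2.9474 = 8.8654
df = 31

test statistic = 8.865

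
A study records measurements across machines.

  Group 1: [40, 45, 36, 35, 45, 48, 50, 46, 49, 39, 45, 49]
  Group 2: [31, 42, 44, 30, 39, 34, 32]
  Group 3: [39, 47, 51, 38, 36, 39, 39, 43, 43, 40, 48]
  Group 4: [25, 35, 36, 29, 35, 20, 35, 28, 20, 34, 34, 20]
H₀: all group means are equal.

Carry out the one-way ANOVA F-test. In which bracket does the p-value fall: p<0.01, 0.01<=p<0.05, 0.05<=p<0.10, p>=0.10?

p-value bracket: p<0.01

Group means [43.92, 36.00, 42.09, 29.25], grand mean 37.929
SSB = Σnᵢ(x̄ᵢ−x̄)² = 1550.710; SSW = ΣΣ(x−x̄ᵢ)² = 1178.076
MSB = 1550.710/3 = 516.9033; MSW = 1178.076/38 = 31.0020
F = MSB/MSW = 16.6732
df = (3, 38)
p-value (upper-tail) = 0.00000
→ bracket: p<0.01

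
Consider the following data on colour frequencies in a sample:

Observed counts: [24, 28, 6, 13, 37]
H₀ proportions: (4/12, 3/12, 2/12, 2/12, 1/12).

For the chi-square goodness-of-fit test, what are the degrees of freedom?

degrees of freedom = 4

df = k − 1 = 5 − 1 = 4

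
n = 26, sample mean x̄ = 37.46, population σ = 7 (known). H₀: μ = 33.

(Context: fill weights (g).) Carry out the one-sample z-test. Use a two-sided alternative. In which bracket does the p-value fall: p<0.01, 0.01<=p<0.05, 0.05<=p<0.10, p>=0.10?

p-value bracket: p<0.01

SE = σ/√n = 7/√26 = 1.3728
z = (x̄−μ₀)/SE = (37.46−33)/1.3728 = 3.2488
p-value (two-sided) = 0.00116
→ bracket: p<0.01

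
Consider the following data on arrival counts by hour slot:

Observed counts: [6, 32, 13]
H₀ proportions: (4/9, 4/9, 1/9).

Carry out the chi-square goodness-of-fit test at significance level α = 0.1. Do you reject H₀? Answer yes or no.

reject H₀: yes

n = 51; E_i = n·p_i = [22.67, 22.67, 5.67]
χ² = (6−22.67)²/22.67 + (32−22.67)²/22.67 + (13−5.67)²/5.67 = 25.5882
df = 2
p-value (upper-tail) = 0.00000
At α=0.1: p < α → reject H₀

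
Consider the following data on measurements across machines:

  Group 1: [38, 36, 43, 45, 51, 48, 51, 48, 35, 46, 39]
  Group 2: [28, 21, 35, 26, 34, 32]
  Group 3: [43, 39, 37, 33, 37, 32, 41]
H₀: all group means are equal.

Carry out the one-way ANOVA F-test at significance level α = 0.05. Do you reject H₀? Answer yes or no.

Group means [43.64, 29.33, 37.43], grand mean 38.250
SSB = Σnᵢ(x̄ᵢ−x̄)² = 800.907; SSW = ΣΣ(x−x̄ᵢ)² = 579.593
MSB = 800.907/2 = 400.4535; MSW = 579.593/21 = 27.5997
F = MSB/MSW = 14.5094
df = (2, 21)
p-value (upper-tail) = 0.00011
At α=0.05: p < α → reject H₀

reject H₀: yes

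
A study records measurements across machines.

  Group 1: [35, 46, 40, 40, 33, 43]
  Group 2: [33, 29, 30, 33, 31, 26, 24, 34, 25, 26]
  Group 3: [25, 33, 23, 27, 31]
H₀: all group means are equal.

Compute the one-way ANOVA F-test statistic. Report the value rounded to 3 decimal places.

Group means [39.50, 29.10, 27.80], grand mean 31.762
SSB = Σnᵢ(x̄ᵢ−x̄)² = 508.610; SSW = ΣΣ(x−x̄ᵢ)² = 307.200
MSB = 508.610/2 = 254.3048; MSW = 307.200/18 = 17.0667
F = MSB/MSW = 14.9007
df = (2, 18)

test statistic = 14.901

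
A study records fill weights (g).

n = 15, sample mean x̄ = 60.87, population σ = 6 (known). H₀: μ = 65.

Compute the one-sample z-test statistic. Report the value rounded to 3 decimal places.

test statistic = -2.666

SE = σ/√n = 6/√15 = 1.5492
z = (x̄−μ₀)/SE = (60.87−65)/1.5492 = -2.6659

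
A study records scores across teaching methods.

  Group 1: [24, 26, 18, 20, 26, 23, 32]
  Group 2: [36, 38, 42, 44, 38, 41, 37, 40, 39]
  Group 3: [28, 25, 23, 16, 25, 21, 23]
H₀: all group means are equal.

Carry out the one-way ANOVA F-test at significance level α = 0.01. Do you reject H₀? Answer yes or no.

Group means [24.14, 39.44, 23.00], grand mean 29.783
SSB = Σnᵢ(x̄ᵢ−x̄)² = 1384.834; SSW = ΣΣ(x−x̄ᵢ)² = 263.079
MSB = 1384.834/2 = 692.4168; MSW = 263.079/20 = 13.1540
F = MSB/MSW = 52.6394
df = (2, 20)
p-value (upper-tail) = 0.00000
At α=0.01: p < α → reject H₀

reject H₀: yes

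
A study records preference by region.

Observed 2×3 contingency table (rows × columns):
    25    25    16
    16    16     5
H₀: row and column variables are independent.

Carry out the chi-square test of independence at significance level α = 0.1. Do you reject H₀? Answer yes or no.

reject H₀: no

Row totals [66, 37], col totals [41, 41, 21], n=103
χ² = (25−26.27)²/26.27 + (25−26.27)²/26.27 + (16−13.46)²/13.46 + (16−14.73)²/14.73 + (16−14.73)²/14.73 + (5−7.54)²/7.54 = 1.6814
df = 2
p-value (upper-tail) = 0.43142
At α=0.1: p ≥ α → fail to reject H₀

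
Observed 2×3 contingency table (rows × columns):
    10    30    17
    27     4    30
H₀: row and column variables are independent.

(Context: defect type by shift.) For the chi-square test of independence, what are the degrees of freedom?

degrees of freedom = 2

df = (r−1)(c−1) = (2−1)·(3−1) = 2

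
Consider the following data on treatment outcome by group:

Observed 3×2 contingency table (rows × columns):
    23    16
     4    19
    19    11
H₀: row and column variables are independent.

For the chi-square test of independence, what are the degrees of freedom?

df = (r−1)(c−1) = (3−1)·(2−1) = 2

degrees of freedom = 2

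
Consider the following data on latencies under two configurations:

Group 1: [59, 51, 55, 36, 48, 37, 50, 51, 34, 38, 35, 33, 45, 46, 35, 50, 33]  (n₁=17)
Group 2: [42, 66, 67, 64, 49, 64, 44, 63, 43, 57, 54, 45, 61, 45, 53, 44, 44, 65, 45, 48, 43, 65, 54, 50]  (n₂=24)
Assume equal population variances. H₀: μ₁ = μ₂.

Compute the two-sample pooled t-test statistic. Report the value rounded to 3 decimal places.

test statistic = -3.499

x̄₁=43.294, s₁=8.593, n₁=17
x̄₂=53.125, s₂=9.047, n₂=24
s_p² = [16·8.593² + 23·9.047²]/39 = 78.5681
SE = √(s_p²·(1/17+1/24)) = 2.8099
t = (43.294−53.125)/2.8099 = -3.4987
df = 39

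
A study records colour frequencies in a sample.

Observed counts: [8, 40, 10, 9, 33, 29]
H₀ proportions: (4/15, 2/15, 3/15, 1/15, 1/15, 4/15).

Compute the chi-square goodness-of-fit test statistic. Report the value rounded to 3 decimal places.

test statistic = 130.254

n = 129; E_i = n·p_i = [34.40, 17.20, 25.80, 8.60, 8.60, 34.40]
χ² = (8−34.40)²/34.40 + (40−17.20)²/17.20 + (10−25.80)²/25.80 + (9−8.60)²/8.60 + (33−8.60)²/8.60 + (29−34.40)²/34.40 = 130.2539
df = 5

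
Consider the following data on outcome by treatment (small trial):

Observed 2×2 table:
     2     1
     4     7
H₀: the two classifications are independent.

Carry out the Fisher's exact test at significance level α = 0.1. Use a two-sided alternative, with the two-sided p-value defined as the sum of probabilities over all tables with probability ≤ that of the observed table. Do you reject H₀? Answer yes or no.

Margins: r₁=3, r₂=11, c₁=6, c₂=8, n=14
p_obs = C(3,2)·C(11,4)/C(14,6); sum pmf over tables with pmf ≤ p_obs
p-value (two-sided) = 0.53846
At α=0.1: p ≥ α → fail to reject H₀

reject H₀: no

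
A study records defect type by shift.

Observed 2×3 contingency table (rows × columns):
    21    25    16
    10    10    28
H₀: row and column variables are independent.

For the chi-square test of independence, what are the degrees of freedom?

df = (r−1)(c−1) = (2−1)·(3−1) = 2

degrees of freedom = 2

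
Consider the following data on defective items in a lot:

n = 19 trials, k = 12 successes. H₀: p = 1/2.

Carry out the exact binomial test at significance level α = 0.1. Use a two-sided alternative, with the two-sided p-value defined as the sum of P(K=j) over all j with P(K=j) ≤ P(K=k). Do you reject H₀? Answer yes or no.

reject H₀: no

Exact binomial: n=19, k=12, p₀=1/2=0.5000
P(X=j) = C(n,j)·p₀^j·(1−p₀)^(n−j); p = Σ P(X=j) over j with P(X=j) ≤ P(X=12)
p-value (two-sided) = 0.35928
At α=0.1: p ≥ α → fail to reject H₀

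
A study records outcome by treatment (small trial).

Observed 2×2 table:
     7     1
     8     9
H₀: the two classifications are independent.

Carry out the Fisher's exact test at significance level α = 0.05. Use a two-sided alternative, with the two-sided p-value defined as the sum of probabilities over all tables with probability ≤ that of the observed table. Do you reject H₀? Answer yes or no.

reject H₀: no

Margins: r₁=8, r₂=17, c₁=15, c₂=10, n=25
p_obs = C(8,7)·C(17,8)/C(25,15); sum pmf over tables with pmf ≤ p_obs
p-value (two-sided) = 0.08754
At α=0.05: p ≥ α → fail to reject H₀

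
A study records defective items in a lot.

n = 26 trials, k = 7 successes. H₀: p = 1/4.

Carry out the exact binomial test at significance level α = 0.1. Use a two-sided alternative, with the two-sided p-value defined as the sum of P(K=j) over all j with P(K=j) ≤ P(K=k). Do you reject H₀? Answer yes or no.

reject H₀: no

Exact binomial: n=26, k=7, p₀=1/4=0.2500
P(X=j) = C(n,j)·p₀^j·(1−p₀)^(n−j); p = Σ P(X=j) over j with P(X=j) ≤ P(X=7)
p-value (two-sided) = 0.82175
At α=0.1: p ≥ α → fail to reject H₀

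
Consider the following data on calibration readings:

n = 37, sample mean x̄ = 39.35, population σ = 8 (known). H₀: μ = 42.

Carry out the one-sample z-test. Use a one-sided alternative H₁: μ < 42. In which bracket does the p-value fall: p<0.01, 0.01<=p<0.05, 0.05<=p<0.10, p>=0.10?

SE = σ/√n = 8/√37 = 1.3152
z = (x̄−μ₀)/SE = (39.35−42)/1.3152 = -2.0149
p-value (one-sided, H₁ less) = 0.02196
→ bracket: 0.01<=p<0.05

p-value bracket: 0.01<=p<0.05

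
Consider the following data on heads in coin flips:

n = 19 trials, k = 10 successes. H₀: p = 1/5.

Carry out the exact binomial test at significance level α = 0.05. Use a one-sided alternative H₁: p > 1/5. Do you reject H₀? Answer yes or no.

Exact binomial: n=19, k=10, p₀=1/5=0.2000
P(X≥10) from Σ C(n,i)·p₀^i·(1−p₀)^(n−i)
p-value (one-sided, H₁ greater) = 0.00158
At α=0.05: p < α → reject H₀

reject H₀: yes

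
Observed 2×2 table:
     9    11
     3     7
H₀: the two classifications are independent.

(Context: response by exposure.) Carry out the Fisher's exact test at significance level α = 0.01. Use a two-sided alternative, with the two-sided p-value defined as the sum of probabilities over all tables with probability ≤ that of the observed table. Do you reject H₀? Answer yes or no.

Margins: r₁=20, r₂=10, c₁=12, c₂=18, n=30
p_obs = C(20,9)·C(10,3)/C(30,12); sum pmf over tables with pmf ≤ p_obs
p-value (two-sided) = 0.69415
At α=0.01: p ≥ α → fail to reject H₀

reject H₀: no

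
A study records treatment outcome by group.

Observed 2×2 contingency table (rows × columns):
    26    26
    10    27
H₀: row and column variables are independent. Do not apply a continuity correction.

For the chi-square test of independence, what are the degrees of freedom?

df = (r−1)(c−1) = (2−1)·(2−1) = 1

degrees of freedom = 1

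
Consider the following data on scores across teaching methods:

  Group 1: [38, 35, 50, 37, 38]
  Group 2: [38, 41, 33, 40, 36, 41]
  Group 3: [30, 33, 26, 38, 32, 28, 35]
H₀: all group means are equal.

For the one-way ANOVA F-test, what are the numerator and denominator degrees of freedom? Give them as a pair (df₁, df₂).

degrees of freedom = [2, 15]

k = 3 groups, N = 18 total
df = (k−1, N−k) = (3−1, 18−3) = (2, 15)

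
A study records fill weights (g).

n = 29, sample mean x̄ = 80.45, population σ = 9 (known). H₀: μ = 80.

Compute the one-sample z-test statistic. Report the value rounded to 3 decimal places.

SE = σ/√n = 9/√29 = 1.6713
z = (x̄−μ₀)/SE = (80.45−80)/1.6713 = 0.2693

test statistic = 0.269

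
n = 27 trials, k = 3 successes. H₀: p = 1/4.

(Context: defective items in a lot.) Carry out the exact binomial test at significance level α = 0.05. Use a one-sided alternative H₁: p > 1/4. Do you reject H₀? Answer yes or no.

Exact binomial: n=27, k=3, p₀=1/4=0.2500
P(X≥3) from Σ C(n,i)·p₀^i·(1−p₀)^(n−i)
p-value (one-sided, H₁ greater) = 0.97926
At α=0.05: p ≥ α → fail to reject H₀

reject H₀: no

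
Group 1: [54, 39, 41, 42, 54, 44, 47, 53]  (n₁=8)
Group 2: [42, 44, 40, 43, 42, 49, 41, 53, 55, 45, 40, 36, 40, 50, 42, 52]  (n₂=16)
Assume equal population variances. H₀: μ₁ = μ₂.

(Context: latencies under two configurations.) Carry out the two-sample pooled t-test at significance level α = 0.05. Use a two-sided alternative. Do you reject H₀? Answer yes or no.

x̄₁=46.750, s₁=6.182, n₁=8
x̄₂=44.625, s₂=5.512, n₂=16
s_p² = [7·6.182² + 15·5.512²]/22 = 32.8750
SE = √(s_p²·(1/8+1/16)) = 2.4828
t = (46.750−44.625)/2.4828 = 0.8559
df = 22
p-value (two-sided) = 0.40128
At α=0.05: p ≥ α → fail to reject H₀

reject H₀: no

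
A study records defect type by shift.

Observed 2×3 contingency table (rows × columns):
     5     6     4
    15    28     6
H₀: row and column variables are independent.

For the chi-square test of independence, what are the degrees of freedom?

degrees of freedom = 2

df = (r−1)(c−1) = (2−1)·(3−1) = 2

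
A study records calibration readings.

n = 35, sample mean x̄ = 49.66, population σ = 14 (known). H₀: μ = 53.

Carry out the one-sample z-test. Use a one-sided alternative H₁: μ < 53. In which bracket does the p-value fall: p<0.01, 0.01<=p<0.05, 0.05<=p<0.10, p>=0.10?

p-value bracket: 0.05<=p<0.10

SE = σ/√n = 14/√35 = 2.3664
z = (x̄−μ₀)/SE = (49.66−53)/2.3664 = -1.4114
p-value (one-sided, H₁ less) = 0.07906
→ bracket: 0.05<=p<0.10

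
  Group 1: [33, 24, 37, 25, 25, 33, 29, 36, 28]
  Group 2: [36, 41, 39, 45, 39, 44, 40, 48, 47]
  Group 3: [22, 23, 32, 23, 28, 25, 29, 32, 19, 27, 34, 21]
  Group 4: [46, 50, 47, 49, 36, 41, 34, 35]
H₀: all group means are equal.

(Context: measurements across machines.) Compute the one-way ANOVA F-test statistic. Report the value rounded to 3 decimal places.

test statistic = 25.491

Group means [30.00, 42.11, 26.25, 42.25], grand mean 34.263
SSB = Σnᵢ(x̄ᵢ−x̄)² = 1998.730; SSW = ΣΣ(x−x̄ᵢ)² = 888.639
MSB = 1998.730/3 = 666.2432; MSW = 888.639/34 = 26.1364
F = MSB/MSW = 25.4910
df = (3, 34)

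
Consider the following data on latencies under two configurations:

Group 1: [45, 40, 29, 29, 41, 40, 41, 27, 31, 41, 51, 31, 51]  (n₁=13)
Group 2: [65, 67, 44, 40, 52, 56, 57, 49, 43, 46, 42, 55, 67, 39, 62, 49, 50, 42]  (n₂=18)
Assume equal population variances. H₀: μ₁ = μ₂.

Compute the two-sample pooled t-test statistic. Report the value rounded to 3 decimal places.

x̄₁=38.231, s₁=8.177, n₁=13
x̄₂=51.389, s₂=9.325, n₂=18
s_p² = [12·8.177² + 17·9.325²]/29 = 78.6409
SE = √(s_p²·(1/13+1/18)) = 3.2277
t = (38.231−51.389)/3.2277 = -4.0766
df = 29

test statistic = -4.077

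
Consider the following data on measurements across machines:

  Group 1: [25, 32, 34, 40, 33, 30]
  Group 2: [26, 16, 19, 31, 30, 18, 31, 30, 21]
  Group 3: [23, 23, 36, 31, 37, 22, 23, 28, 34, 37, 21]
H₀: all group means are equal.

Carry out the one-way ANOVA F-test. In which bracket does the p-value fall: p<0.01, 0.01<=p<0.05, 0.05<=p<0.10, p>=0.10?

p-value bracket: 0.05<=p<0.10

Group means [32.33, 24.67, 28.64], grand mean 28.115
SSB = Σnᵢ(x̄ᵢ−x̄)² = 216.775; SSW = ΣΣ(x−x̄ᵢ)² = 851.879
MSB = 216.775/2 = 108.3875; MSW = 851.879/23 = 37.0382
F = MSB/MSW = 2.9264
df = (2, 23)
p-value (upper-tail) = 0.07374
→ bracket: 0.05<=p<0.10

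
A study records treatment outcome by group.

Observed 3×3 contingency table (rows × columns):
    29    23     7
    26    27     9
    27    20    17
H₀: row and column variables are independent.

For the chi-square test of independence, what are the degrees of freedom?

df = (r−1)(c−1) = (3−1)·(3−1) = 4

degrees of freedom = 4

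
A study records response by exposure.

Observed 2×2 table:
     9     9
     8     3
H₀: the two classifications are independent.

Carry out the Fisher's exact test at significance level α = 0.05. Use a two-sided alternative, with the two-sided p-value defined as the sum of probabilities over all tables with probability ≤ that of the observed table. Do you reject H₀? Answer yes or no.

reject H₀: no

Margins: r₁=18, r₂=11, c₁=17, c₂=12, n=29
p_obs = C(18,9)·C(11,8)/C(29,17); sum pmf over tables with pmf ≤ p_obs
p-value (two-sided) = 0.27317
At α=0.05: p ≥ α → fail to reject H₀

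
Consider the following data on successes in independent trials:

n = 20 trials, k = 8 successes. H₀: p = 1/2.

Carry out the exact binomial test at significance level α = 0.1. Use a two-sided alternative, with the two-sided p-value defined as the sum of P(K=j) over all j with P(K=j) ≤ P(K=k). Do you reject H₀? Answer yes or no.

Exact binomial: n=20, k=8, p₀=1/2=0.5000
P(X=j) = C(n,j)·p₀^j·(1−p₀)^(n−j); p = Σ P(X=j) over j with P(X=j) ≤ P(X=8)
p-value (two-sided) = 0.50344
At α=0.1: p ≥ α → fail to reject H₀

reject H₀: no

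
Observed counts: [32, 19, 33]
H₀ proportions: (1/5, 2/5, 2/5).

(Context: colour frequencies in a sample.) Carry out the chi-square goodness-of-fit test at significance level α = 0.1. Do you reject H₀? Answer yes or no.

n = 84; E_i = n·p_i = [16.80, 33.60, 33.60]
χ² = (32−16.80)²/16.80 + (19−33.60)²/33.60 + (33−33.60)²/33.60 = 20.1071
df = 2
p-value (upper-tail) = 0.00004
At α=0.1: p < α → reject H₀

reject H₀: yes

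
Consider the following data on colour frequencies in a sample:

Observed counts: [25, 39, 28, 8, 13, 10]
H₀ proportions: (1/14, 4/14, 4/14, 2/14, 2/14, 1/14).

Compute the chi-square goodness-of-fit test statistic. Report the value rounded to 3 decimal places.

n = 123; E_i = n·p_i = [8.79, 35.14, 35.14, 17.57, 17.57, 8.79]
χ² = (25−8.79)²/8.79 + (39−35.14)²/35.14 + (28−35.14)²/35.14 + (8−17.57)²/17.57 + (13−17.57)²/17.57 + (10−8.79)²/8.79 = 38.3699
df = 5

test statistic = 38.370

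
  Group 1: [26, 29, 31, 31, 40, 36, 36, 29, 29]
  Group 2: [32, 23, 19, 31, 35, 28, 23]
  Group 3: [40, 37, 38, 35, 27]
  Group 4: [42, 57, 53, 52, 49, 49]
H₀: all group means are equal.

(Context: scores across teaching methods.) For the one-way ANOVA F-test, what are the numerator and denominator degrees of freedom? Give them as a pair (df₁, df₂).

k = 4 groups, N = 27 total
df = (k−1, N−k) = (4−1, 27−4) = (3, 23)

degrees of freedom = [3, 23]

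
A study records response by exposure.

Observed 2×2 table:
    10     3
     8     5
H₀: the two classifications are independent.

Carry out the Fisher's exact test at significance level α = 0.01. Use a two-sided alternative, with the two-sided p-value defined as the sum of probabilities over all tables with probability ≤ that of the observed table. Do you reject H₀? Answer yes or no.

Margins: r₁=13, r₂=13, c₁=18, c₂=8, n=26
p_obs = C(13,10)·C(13,8)/C(26,18); sum pmf over tables with pmf ≤ p_obs
p-value (two-sided) = 0.67277
At α=0.01: p ≥ α → fail to reject H₀

reject H₀: no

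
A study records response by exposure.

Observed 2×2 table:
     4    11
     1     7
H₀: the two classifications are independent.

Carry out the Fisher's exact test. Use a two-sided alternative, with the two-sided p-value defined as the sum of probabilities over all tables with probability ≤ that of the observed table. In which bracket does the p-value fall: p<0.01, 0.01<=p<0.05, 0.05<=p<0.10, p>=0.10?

p-value bracket: p>=0.10

Margins: r₁=15, r₂=8, c₁=5, c₂=18, n=23
p_obs = C(15,4)·C(8,1)/C(23,5); sum pmf over tables with pmf ≤ p_obs
p-value (two-sided) = 0.62139
→ bracket: p>=0.10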